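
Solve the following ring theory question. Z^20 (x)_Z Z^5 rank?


rank(M(x)N) = rank(M)*rank(N)
20*5 = 100


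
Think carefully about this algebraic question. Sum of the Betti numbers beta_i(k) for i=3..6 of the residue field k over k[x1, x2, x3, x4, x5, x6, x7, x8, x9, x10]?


Koszul resolution: beta_i(k)=C(n,i), n=10
C(10,3)=120, C(10,4)=210, C(10,5)=252, C(10,6)=210
Sum=792


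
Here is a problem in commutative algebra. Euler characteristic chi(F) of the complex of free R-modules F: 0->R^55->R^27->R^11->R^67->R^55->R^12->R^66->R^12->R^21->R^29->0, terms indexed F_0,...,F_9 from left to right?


chi = sum (-1)^i * rank:
(-1)^0*55=55
(-1)^1*27=-27
(-1)^2*11=11
(-1)^3*67=-67
(-1)^4*55=55
(-1)^5*12=-12
(-1)^6*66=66
(-1)^7*12=-12
(-1)^8*21=21
(-1)^9*29=-29
chi=61


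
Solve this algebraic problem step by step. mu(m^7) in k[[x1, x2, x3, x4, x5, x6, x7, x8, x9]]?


C(n+d-1,d)=C(15,7)=6435


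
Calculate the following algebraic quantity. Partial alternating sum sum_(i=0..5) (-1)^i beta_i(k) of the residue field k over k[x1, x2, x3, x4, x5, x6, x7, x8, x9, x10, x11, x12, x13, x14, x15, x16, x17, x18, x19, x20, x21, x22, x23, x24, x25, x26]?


Koszul resolution: beta_i(k)=C(n,i), n=26
sum_(i=0..p) (-1)^i C(n,i) = (-1)^p C(n-1,p)
(-1)^5*C(25,5) = (-1)^5*53130 = -53130


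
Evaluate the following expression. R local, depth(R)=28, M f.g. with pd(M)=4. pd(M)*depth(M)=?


pd+depth=28
depth=28-4=24
pd*depth=4*24=96


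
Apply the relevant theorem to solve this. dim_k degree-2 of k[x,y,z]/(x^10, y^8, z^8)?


Need i<10, j<8, k<8 with i+j+k=2.
For each i, j ranges over max(0,2-i-7)..min(7,2-i):
  i=0: j in [0,2] -> 3
  i=1: j in [0,1] -> 2
  i=2: j in [0,0] -> 1
H(2) = 3+2+1 = 6


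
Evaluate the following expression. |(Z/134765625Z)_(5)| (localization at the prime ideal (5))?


5-primary part: 134765625=5^9*69
Size=5^9=1953125


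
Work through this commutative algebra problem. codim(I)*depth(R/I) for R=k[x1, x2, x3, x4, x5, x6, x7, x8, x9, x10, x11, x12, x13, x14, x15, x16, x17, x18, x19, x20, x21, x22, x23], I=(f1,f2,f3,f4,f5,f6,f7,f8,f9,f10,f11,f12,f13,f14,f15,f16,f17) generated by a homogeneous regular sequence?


codim=17, depth=dim(R/I)=23-17=6
Product=17*6=102


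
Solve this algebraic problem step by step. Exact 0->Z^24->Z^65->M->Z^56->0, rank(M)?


Alt sum=0:
(-1)^0*24 + (-1)^1*65 + (-1)^2*? + (-1)^3*56=0
rank(M)=97


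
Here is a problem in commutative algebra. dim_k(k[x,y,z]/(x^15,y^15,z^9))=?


Basis: x^iy^jz^k, i<15,j<15,k<9
15*15*9=2025


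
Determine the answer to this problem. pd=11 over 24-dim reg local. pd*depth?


pd+depth=24
depth=24-11=13
pd*depth=11*13=143


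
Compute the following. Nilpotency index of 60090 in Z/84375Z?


60090^k mod 84375:
k=1: 60090
k=2: 64350
k=3: 54000
k=4: 50625
k=5: 0
First zero at k = 5


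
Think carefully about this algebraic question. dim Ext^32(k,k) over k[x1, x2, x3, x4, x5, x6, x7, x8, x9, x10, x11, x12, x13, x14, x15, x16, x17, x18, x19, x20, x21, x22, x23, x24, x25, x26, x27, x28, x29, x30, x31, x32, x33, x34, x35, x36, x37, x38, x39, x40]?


C(n,i)=C(40,32)=76904685


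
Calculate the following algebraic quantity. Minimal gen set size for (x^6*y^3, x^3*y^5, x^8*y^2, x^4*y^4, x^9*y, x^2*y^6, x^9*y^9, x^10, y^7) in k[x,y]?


Remove redundant (divisible by others).
x^9*y^9 redundant.
Min: x^10, x^9*y, x^8*y^2, x^6*y^3, x^4*y^4, x^3*y^5, x^2*y^6, y^7
Count=8


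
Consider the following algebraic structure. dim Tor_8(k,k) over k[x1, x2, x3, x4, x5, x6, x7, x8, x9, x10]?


Koszul: C(n,i)=C(10,8)=45


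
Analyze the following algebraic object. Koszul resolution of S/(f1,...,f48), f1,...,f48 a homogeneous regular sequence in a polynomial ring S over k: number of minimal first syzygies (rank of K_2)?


Regular sequence => Koszul complex is the minimal free resolution.
Syz_1 minimally generated by Koszul relations f_i*e_j - f_j*e_i (i<j): mu(Syz_1) = beta_2 = C(m,2) = m(m-1)/2
m=48
48*47/2 = 1128


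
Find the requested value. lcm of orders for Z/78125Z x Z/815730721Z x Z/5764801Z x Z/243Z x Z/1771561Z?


Exponent = lcm of the cyclic orders; pairwise coprime => product.
5^7*13^8*7^8*3^5*11^6=78125*815730721*5764801*243*1771561=158155228321941900055490859375


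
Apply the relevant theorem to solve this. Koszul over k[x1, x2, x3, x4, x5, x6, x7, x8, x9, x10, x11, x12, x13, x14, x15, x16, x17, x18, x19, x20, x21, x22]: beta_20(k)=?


C(n,i)=C(22,20)=231


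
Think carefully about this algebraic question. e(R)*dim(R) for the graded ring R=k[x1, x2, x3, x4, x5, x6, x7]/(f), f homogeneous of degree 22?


e(R)=deg(f)=22, dim(R)=7-1=6
e*dim=22*6=132


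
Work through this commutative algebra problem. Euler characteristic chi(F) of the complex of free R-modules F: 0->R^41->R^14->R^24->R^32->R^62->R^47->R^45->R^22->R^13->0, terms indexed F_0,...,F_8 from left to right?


chi = sum (-1)^i * rank:
(-1)^0*41=41
(-1)^1*14=-14
(-1)^2*24=24
(-1)^3*32=-32
(-1)^4*62=62
(-1)^5*47=-47
(-1)^6*45=45
(-1)^7*22=-22
(-1)^8*13=13
chi=70


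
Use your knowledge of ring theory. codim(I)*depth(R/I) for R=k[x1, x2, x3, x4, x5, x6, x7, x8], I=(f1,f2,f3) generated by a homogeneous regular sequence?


codim=3, depth=dim(R/I)=8-3=5
Product=3*5=15


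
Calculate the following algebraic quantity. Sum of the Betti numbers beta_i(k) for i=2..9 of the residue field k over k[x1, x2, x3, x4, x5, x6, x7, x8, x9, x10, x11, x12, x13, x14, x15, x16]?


Koszul resolution: beta_i(k)=C(n,i), n=16
C(16,2)=120, C(16,3)=560, C(16,4)=1820, C(16,5)=4368, C(16,6)=8008, C(16,7)=11440, C(16,8)=12870, C(16,9)=11440
Sum=50626


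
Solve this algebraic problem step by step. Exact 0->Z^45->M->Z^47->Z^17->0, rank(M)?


Alt sum=0:
(-1)^0*45 + (-1)^1*? + (-1)^2*47 + (-1)^3*17=0
rank(M)=75


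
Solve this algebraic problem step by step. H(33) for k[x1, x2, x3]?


C(d+n-1,n-1)=C(35,2)=595


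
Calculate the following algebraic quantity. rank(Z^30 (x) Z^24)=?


rank(M(x)N) = rank(M)*rank(N)
30*24 = 720


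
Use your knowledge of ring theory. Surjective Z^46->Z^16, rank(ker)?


rank(ker) = 46-16 = 30


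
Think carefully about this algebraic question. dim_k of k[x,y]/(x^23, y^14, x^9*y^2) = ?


k[x,y]/I, I = (x^23, y^14, x^9*y^2)
Rect: 23x14=322. Corner: (23-9)x(14-2)=168.
dim = 322-168 = 154


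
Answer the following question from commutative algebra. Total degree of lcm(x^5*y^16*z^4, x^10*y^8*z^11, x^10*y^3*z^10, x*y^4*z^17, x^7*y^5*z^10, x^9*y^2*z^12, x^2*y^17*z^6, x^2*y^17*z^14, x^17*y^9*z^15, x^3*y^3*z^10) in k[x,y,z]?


lcm = componentwise max:
x: max(5,10,10,1,7,9,2,2,17,3)=17
y: max(16,8,3,4,5,2,17,17,9,3)=17
z: max(4,11,10,17,10,12,6,14,15,10)=17
Total=17+17+17=51


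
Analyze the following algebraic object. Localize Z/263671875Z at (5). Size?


5-primary part: 263671875=5^10*27
Size=5^10=9765625


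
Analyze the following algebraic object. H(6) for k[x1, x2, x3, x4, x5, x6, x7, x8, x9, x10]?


C(d+n-1,n-1)=C(15,9)=5005


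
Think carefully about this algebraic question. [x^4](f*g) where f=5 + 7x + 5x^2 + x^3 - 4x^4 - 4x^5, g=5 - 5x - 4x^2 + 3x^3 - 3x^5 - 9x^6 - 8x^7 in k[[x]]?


[x^4] = sum a_i*b_j, i+j=4
  7*3=21
  5*-4=-20
  1*-5=-5
  -4*5=-20
Sum=-24


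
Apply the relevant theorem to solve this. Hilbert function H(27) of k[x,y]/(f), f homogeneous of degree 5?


H(t)=d for t>=d-1.
d=5, t=27
H(27)=5


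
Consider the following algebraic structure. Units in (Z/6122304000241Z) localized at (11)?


Local ring = Z/214358881Z.
phi(214358881) = 11^7*(11-1) = 194871710


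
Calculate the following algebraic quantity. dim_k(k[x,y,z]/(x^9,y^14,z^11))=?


Basis: x^iy^jz^k, i<9,j<14,k<11
9*14*11=1386


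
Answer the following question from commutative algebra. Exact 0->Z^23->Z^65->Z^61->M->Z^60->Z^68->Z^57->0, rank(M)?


Alt sum=0:
(-1)^0*23 + (-1)^1*65 + (-1)^2*61 + (-1)^3*? + (-1)^4*60 + (-1)^5*68 + (-1)^6*57=0
rank(M)=68


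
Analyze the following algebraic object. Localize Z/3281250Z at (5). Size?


5-primary part: 3281250=5^7*42
Size=5^7=78125


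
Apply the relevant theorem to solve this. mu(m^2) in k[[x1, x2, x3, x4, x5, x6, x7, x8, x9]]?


C(n+d-1,d)=C(10,2)=45


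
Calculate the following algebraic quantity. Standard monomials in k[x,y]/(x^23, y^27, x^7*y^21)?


k[x,y]/I, I = (x^23, y^27, x^7*y^21)
Rect: 23x27=621. Corner: (23-7)x(27-21)=96.
dim = 621-96 = 525


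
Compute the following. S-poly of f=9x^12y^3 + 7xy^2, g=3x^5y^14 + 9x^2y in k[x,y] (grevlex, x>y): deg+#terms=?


LT(f)=9x^12y^3, LT(g)=3x^5y^14
lcm(LM)=x^12y^14
S(f,g) (scaled by 27 to clear denominators) = 3y^11*f - 9x^7*g = 21xy^13 - 81x^9y
2 terms, deg 14.
14+2=16


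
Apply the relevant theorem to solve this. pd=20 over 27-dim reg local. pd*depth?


pd+depth=27
depth=27-20=7
pd*depth=20*7=140


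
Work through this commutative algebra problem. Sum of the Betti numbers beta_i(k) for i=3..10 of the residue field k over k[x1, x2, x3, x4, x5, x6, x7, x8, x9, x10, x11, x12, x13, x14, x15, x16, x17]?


Koszul resolution: beta_i(k)=C(n,i), n=17
C(17,3)=680, C(17,4)=2380, C(17,5)=6188, C(17,6)=12376, C(17,7)=19448, C(17,8)=24310, C(17,9)=24310, C(17,10)=19448
Sum=109140


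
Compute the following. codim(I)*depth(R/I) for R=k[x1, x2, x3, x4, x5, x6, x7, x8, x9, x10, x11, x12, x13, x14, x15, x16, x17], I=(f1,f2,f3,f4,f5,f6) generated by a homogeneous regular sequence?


codim=6, depth=dim(R/I)=17-6=11
Product=6*11=66


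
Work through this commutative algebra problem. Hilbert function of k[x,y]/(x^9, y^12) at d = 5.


k[x,y], I = (x^9, y^12), d = 5
Need i < 9 and d-i < 12.
Range: 0 <= i <= 5.
H(5) = 6


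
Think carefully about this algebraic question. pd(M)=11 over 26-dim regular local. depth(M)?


pd+depth=depth(R)=26
depth=26-11=15


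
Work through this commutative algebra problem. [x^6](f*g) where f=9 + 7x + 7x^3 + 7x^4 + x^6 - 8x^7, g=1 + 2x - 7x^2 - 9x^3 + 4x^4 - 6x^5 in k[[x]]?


[x^6] = sum a_i*b_j, i+j=6
  7*-6=-42
  7*-9=-63
  7*-7=-49
  1*1=1
Sum=-153


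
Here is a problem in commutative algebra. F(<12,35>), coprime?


gcd(12,35)=1 => F=ab-a-b=12*35-12-35=420-47=373


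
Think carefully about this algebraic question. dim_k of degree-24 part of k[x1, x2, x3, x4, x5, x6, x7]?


C(d+n-1,n-1)=C(30,6)=593775


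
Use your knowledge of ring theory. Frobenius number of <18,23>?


gcd(18,23)=1 => F=ab-a-b=18*23-18-23=414-41=373


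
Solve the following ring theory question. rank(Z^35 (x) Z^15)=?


rank(M(x)N) = rank(M)*rank(N)
35*15 = 525


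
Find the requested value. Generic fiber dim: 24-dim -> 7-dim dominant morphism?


dim(fiber)=dim(X)-dim(Y)=24-7=17


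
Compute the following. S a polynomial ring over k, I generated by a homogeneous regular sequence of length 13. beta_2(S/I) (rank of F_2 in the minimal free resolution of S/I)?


Regular sequence => Koszul complex is the minimal free resolution.
Syz_1 minimally generated by Koszul relations f_i*e_j - f_j*e_i (i<j): mu(Syz_1) = beta_2 = C(m,2) = m(m-1)/2
m=13
13*12/2 = 78


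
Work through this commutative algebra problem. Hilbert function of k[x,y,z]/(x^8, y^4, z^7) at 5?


Need i<8, j<4, k<7 with i+j+k=5.
For each i, j ranges over max(0,5-i-6)..min(3,5-i):
  i=0: j in [0,3] -> 4
  i=1: j in [0,3] -> 4
  i=2: j in [0,3] -> 4
  i=3: j in [0,2] -> 3
  i=4: j in [0,1] -> 2
  i=5: j in [0,0] -> 1
H(5) = 4+4+4+3+2+1 = 18


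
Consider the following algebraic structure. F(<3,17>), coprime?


gcd(3,17)=1 => F=ab-a-b=3*17-3-17=51-20=31


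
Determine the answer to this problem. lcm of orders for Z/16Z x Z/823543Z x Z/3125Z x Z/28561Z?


Exponent = lcm of the cyclic orders; pairwise coprime => product.
2^4*7^7*5^5*13^4=16*823543*3125*28561=1176060581150000


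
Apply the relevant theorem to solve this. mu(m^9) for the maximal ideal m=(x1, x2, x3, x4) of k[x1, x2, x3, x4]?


Graded Nakayama: mu(m^d) = dim_k (m^d/m^(d+1)) = #degree-9 monomials in 4 vars
C(n+d-1,d)=C(12,9)=220


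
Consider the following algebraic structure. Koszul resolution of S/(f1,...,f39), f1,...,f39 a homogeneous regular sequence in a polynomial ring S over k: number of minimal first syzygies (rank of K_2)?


Regular sequence => Koszul complex is the minimal free resolution.
Syz_1 minimally generated by Koszul relations f_i*e_j - f_j*e_i (i<j): mu(Syz_1) = beta_2 = C(m,2) = m(m-1)/2
m=39
39*38/2 = 741


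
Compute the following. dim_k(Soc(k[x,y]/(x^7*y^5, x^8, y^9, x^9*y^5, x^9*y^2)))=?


Socle = ann(m) = span of standard monomials u with x*u, y*u in I (staircase corners).
Redundant generators: x^9*y^5, x^9*y^2
Minimal generators: x^8, x^7*y^5, y^9
Corners: x^6y^8, x^7y^4
Socle dim=2


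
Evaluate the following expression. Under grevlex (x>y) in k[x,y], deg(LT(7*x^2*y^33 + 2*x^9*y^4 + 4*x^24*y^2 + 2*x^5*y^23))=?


LT: 7*x^2*y^33
deg_x=2, deg_y=33
Total=2+33=35


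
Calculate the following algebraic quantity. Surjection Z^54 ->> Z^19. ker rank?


rank(ker) = 54-19 = 35


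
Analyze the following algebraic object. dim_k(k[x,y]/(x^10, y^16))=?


Basis: x^i*y^j, i<10, j<16
10*16=160


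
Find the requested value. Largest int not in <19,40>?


gcd(19,40)=1 => F=ab-a-b=19*40-19-40=760-59=701


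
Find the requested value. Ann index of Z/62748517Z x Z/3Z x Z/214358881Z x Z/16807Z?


Exponent = lcm of the cyclic orders; pairwise coprime => product.
13^7*3^1*11^8*7^5=62748517*3*214358881*16807=678197839921544759817


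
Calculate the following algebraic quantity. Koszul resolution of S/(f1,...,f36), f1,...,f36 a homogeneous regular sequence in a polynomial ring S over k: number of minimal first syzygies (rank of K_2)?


Regular sequence => Koszul complex is the minimal free resolution.
Syz_1 minimally generated by Koszul relations f_i*e_j - f_j*e_i (i<j): mu(Syz_1) = beta_2 = C(m,2) = m(m-1)/2
m=36
36*35/2 = 630


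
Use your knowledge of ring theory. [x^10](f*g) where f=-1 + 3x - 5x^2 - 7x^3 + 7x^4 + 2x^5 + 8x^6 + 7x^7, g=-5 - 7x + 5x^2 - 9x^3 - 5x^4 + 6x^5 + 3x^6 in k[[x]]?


[x^10] = sum a_i*b_j, i+j=10
  7*3=21
  2*6=12
  8*-5=-40
  7*-9=-63
Sum=-70


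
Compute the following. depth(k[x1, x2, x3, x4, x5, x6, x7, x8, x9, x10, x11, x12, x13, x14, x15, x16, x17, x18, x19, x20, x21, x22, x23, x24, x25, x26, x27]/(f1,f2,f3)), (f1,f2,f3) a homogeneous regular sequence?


depth(R)=27
depth(R/I)=27-3=24


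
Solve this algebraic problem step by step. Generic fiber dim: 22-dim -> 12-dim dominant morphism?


dim(fiber)=dim(X)-dim(Y)=22-12=10


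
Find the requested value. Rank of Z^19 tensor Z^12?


rank(M(x)N) = rank(M)*rank(N)
19*12 = 228


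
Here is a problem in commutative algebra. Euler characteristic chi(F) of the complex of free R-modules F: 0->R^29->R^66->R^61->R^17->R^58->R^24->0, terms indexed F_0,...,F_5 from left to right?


chi = sum (-1)^i * rank:
(-1)^0*29=29
(-1)^1*66=-66
(-1)^2*61=61
(-1)^3*17=-17
(-1)^4*58=58
(-1)^5*24=-24
chi=41


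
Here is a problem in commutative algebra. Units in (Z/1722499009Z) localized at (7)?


Local ring = Z/117649Z.
phi(117649) = 7^5*(7-1) = 100842


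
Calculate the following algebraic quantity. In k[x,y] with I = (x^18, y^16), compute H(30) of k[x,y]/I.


k[x,y], I = (x^18, y^16), d = 30
Need i < 18 and d-i < 16.
Range: 15 <= i <= 17.
H(30) = 3


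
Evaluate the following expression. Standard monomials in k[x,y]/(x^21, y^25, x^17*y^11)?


k[x,y]/I, I = (x^21, y^25, x^17*y^11)
Rect: 21x25=525. Corner: (21-17)x(25-11)=56.
dim = 525-56 = 469


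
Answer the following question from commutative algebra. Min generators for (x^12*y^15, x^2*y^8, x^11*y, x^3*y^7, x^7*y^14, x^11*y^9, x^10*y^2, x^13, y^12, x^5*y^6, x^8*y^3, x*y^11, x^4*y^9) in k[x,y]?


Remove redundant (divisible by others).
x^4*y^9 redundant.
x^11*y^9 redundant.
x^12*y^15 redundant.
x^7*y^14 redundant.
Min: x^13, x^11*y, x^10*y^2, x^8*y^3, x^5*y^6, x^3*y^7, x^2*y^8, x*y^11, y^12
Count=9


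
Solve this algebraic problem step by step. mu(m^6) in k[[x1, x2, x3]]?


C(n+d-1,d)=C(8,6)=28


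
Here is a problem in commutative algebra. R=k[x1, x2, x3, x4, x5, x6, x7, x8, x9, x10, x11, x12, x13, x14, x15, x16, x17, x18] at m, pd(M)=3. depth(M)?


pd+depth=depth(R)=18
depth=18-3=15


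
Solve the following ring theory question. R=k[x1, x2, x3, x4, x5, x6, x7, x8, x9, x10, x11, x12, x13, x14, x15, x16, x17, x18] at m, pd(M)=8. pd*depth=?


pd+depth=18
depth=18-8=10
pd*depth=8*10=80


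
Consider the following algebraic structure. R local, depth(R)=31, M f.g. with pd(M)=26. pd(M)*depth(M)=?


pd+depth=31
depth=31-26=5
pd*depth=26*5=130


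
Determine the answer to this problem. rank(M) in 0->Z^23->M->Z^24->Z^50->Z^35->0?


Alt sum=0:
(-1)^0*23 + (-1)^1*? + (-1)^2*24 + (-1)^3*50 + (-1)^4*35=0
rank(M)=32


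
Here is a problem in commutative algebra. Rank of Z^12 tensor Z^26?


rank(M(x)N) = rank(M)*rank(N)
12*26 = 312


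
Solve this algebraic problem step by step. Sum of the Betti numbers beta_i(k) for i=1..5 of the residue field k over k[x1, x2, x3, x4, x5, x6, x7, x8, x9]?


Koszul resolution: beta_i(k)=C(n,i), n=9
C(9,1)=9, C(9,2)=36, C(9,3)=84, C(9,4)=126, C(9,5)=126
Sum=381


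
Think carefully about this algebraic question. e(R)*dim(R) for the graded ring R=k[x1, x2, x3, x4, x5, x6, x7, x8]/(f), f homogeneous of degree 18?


e(R)=deg(f)=18, dim(R)=8-1=7
e*dim=18*7=126


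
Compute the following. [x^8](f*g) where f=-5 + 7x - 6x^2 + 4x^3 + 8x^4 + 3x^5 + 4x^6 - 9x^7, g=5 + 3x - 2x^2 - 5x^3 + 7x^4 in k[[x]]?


[x^8] = sum a_i*b_j, i+j=8
  8*7=56
  3*-5=-15
  4*-2=-8
  -9*3=-27
Sum=6


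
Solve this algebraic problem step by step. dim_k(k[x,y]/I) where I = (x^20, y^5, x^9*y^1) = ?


k[x,y]/I, I = (x^20, y^5, x^9*y^1)
Rect: 20x5=100. Corner: (20-9)x(5-1)=44.
dim = 100-44 = 56


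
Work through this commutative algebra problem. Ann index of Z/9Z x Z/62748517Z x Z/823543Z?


Exponent = lcm of the cyclic orders; pairwise coprime => product.
3^2*13^7*7^7=9*62748517*823543=465084917421579


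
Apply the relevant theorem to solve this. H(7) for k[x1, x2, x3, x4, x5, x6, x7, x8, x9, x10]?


C(d+n-1,n-1)=C(16,9)=11440


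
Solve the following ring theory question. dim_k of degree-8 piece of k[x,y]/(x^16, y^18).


k[x,y], I = (x^16, y^18), d = 8
Need i < 16 and d-i < 18.
Range: 0 <= i <= 8.
H(8) = 9


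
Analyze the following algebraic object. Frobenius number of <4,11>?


gcd(4,11)=1 => F=ab-a-b=4*11-4-11=44-15=29


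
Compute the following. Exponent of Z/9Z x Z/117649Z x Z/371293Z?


Exponent = lcm of the cyclic orders; pairwise coprime => product.
3^2*7^6*13^5=9*117649*371293=393140251413


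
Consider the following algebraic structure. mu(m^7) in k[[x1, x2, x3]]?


C(n+d-1,d)=C(9,7)=36


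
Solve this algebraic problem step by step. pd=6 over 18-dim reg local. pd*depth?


pd+depth=18
depth=18-6=12
pd*depth=6*12=72


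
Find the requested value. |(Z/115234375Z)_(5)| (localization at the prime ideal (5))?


5-primary part: 115234375=5^9*59
Size=5^9=1953125


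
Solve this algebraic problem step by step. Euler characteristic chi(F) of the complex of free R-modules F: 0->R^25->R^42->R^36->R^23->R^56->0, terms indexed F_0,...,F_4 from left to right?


chi = sum (-1)^i * rank:
(-1)^0*25=25
(-1)^1*42=-42
(-1)^2*36=36
(-1)^3*23=-23
(-1)^4*56=56
chi=52


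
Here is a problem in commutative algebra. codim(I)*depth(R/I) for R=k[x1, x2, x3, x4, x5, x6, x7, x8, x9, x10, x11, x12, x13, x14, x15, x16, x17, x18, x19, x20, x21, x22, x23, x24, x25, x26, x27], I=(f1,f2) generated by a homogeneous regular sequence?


codim=2, depth=dim(R/I)=27-2=25
Product=2*25=50


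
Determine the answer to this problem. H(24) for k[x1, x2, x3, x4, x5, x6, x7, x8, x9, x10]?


C(d+n-1,n-1)=C(33,9)=38567100


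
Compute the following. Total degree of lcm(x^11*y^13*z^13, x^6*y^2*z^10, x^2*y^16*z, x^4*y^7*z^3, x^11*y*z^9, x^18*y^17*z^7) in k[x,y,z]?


lcm = componentwise max:
x: max(11,6,2,4,11,18)=18
y: max(13,2,16,7,1,17)=17
z: max(13,10,1,3,9,7)=13
Total=18+17+13=48


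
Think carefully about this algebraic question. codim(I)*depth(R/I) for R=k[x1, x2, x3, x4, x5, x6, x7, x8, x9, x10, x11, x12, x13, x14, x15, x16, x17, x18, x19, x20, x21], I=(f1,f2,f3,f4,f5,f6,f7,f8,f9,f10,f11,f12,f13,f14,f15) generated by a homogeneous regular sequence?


codim=15, depth=dim(R/I)=21-15=6
Product=15*6=90


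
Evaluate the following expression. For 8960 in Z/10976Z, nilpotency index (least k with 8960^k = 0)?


8960^k mod 10976:
k=1: 8960
k=2: 3136
k=3: 0
First zero at k = 3


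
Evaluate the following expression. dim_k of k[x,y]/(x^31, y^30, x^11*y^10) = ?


k[x,y]/I, I = (x^31, y^30, x^11*y^10)
Rect: 31x30=930. Corner: (31-11)x(30-10)=400.
dim = 930-400 = 530


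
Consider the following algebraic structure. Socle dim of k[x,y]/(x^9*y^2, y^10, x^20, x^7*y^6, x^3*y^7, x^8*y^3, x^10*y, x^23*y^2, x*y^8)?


Socle = ann(m) = span of standard monomials u with x*u, y*u in I (staircase corners).
Redundant generators: x^23*y^2
Minimal generators: x^20, x^10*y, x^9*y^2, x^8*y^3, x^7*y^6, x^3*y^7, x*y^8, y^10
Corners: y^9, x^2y^7, x^6y^6, x^7y^5, x^8y^2, x^9y, x^19
Socle dim=7


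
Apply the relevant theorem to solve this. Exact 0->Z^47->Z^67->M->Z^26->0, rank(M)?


Alt sum=0:
(-1)^0*47 + (-1)^1*67 + (-1)^2*? + (-1)^3*26=0
rank(M)=46


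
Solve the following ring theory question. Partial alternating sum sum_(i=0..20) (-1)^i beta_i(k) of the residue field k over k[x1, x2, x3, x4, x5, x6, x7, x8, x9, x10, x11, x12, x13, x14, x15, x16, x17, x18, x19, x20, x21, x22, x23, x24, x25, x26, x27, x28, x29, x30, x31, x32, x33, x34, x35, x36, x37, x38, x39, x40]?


Koszul resolution: beta_i(k)=C(n,i), n=40
sum_(i=0..p) (-1)^i C(n,i) = (-1)^p C(n-1,p)
(-1)^20*C(39,20) = (-1)^20*68923264410 = 68923264410


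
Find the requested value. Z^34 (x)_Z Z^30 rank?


rank(M(x)N) = rank(M)*rank(N)
34*30 = 1020


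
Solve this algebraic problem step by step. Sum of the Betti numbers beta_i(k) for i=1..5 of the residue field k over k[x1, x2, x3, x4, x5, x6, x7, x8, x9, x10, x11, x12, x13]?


Koszul resolution: beta_i(k)=C(n,i), n=13
C(13,1)=13, C(13,2)=78, C(13,3)=286, C(13,4)=715, C(13,5)=1287
Sum=2379


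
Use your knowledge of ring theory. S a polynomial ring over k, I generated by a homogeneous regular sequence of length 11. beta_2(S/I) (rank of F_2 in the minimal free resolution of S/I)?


Regular sequence => Koszul complex is the minimal free resolution.
Syz_1 minimally generated by Koszul relations f_i*e_j - f_j*e_i (i<j): mu(Syz_1) = beta_2 = C(m,2) = m(m-1)/2
m=11
11*10/2 = 55


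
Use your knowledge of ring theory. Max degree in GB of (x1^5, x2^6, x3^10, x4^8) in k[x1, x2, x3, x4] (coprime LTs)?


Pure powers, coprime LTs => already GB.
Degrees: 5, 6, 10, 8
Max=10


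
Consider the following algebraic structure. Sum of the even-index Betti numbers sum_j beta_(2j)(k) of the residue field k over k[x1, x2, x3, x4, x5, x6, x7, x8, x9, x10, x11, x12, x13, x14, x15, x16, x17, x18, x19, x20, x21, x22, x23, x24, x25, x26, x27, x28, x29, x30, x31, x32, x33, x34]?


Koszul resolution: beta_i(k)=C(n,i), n=34
sum_even C(34,i) = 2^(n-1) = 2^33 = 8589934592


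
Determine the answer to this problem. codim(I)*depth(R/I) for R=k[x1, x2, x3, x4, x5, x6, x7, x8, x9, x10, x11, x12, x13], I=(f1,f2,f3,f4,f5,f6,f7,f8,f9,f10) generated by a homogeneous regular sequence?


codim=10, depth=dim(R/I)=13-10=3
Product=10*3=30


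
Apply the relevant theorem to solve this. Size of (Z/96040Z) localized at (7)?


7-primary part: 96040=7^4*40
Size=7^4=2401


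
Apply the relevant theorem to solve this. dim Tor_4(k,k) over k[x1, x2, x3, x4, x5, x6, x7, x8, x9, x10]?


Koszul: C(n,i)=C(10,4)=210


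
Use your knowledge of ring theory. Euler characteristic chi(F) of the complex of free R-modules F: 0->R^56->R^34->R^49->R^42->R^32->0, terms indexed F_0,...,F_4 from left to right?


chi = sum (-1)^i * rank:
(-1)^0*56=56
(-1)^1*34=-34
(-1)^2*49=49
(-1)^3*42=-42
(-1)^4*32=32
chi=61


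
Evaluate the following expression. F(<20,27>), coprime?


gcd(20,27)=1 => F=ab-a-b=20*27-20-27=540-47=493


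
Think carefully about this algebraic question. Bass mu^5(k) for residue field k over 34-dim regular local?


C(n,i)=C(34,5)=278256


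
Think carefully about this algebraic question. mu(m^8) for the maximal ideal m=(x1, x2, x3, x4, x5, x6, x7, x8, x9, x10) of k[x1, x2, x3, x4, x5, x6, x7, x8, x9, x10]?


Graded Nakayama: mu(m^d) = dim_k (m^d/m^(d+1)) = #degree-8 monomials in 10 vars
C(n+d-1,d)=C(17,8)=24310


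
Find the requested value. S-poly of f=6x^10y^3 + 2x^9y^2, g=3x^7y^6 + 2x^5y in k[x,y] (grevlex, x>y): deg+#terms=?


LT(f)=6x^10y^3, LT(g)=3x^7y^6
lcm(LM)=x^10y^6
S(f,g) (scaled by 18 to clear denominators) = 3y^3*f - 6x^3*g = 6x^9y^5 - 12x^8y
2 terms, deg 14.
14+2=16


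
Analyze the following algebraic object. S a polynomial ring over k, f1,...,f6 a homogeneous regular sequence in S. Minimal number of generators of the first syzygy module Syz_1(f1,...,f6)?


Regular sequence => Koszul complex is the minimal free resolution.
Syz_1 minimally generated by Koszul relations f_i*e_j - f_j*e_i (i<j): mu(Syz_1) = beta_2 = C(m,2) = m(m-1)/2
m=6
6*5/2 = 15


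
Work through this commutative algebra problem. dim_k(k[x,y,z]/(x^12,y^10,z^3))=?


Basis: x^iy^jz^k, i<12,j<10,k<3
12*10*3=360


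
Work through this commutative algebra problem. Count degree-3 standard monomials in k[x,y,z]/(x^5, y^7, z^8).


Need i<5, j<7, k<8 with i+j+k=3.
For each i, j ranges over max(0,3-i-7)..min(6,3-i):
  i=0: j in [0,3] -> 4
  i=1: j in [0,2] -> 3
  i=2: j in [0,1] -> 2
  i=3: j in [0,0] -> 1
H(3) = 4+3+2+1 = 10


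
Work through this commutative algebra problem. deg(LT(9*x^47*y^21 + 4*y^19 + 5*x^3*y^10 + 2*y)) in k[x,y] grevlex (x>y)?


LT: 9*x^47*y^21
deg_x=47, deg_y=21
Total=47+21=68


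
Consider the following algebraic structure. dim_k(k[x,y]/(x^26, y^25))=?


Basis: x^i*y^j, i<26, j<25
26*25=650


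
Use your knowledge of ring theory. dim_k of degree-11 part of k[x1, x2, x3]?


C(d+n-1,n-1)=C(13,2)=78


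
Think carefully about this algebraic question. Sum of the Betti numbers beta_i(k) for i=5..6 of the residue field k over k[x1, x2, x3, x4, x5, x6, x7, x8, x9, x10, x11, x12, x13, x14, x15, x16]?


Koszul resolution: beta_i(k)=C(n,i), n=16
C(16,5)=4368, C(16,6)=8008
Sum=12376


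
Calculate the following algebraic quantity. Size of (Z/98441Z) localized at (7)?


7-primary part: 98441=7^4*41
Size=7^4=2401


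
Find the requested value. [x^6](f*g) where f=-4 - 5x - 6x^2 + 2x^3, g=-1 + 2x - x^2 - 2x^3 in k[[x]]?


[x^6] = sum a_i*b_j, i+j=6
  2*-2=-4
Sum=-4


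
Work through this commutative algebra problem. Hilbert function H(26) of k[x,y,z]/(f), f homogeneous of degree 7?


C(28,2)-C(21,2)=378-210=168


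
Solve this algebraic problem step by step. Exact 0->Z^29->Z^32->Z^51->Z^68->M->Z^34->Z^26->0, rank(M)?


Alt sum=0:
(-1)^0*29 + (-1)^1*32 + (-1)^2*51 + (-1)^3*68 + (-1)^4*? + (-1)^5*34 + (-1)^6*26=0
rank(M)=28


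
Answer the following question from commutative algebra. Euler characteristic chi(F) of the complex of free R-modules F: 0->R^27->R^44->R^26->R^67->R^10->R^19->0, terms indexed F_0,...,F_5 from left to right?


chi = sum (-1)^i * rank:
(-1)^0*27=27
(-1)^1*44=-44
(-1)^2*26=26
(-1)^3*67=-67
(-1)^4*10=10
(-1)^5*19=-19
chi=-67


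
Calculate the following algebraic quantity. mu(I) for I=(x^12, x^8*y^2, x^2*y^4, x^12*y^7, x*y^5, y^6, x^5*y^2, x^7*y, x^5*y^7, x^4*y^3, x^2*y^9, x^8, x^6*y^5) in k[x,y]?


Remove redundant (divisible by others).
x^5*y^7 redundant.
x^12 redundant.
x^12*y^7 redundant.
x^8*y^2 redundant.
x^2*y^9 redundant.
x^6*y^5 redundant.
Min: x^8, x^7*y, x^5*y^2, x^4*y^3, x^2*y^4, x*y^5, y^6
Count=7


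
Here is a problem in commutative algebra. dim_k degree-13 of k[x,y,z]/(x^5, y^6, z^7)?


Need i<5, j<6, k<7 with i+j+k=13.
For each i, j ranges over max(0,13-i-6)..min(5,13-i):
  i=0: j in [7,5] -> 0
  i=1: j in [6,5] -> 0
  i=2: j in [5,5] -> 1
  i=3: j in [4,5] -> 2
  i=4: j in [3,5] -> 3
H(13) = 0+0+1+2+3 = 6


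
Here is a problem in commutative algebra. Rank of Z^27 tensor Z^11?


rank(M(x)N) = rank(M)*rank(N)
27*11 = 297


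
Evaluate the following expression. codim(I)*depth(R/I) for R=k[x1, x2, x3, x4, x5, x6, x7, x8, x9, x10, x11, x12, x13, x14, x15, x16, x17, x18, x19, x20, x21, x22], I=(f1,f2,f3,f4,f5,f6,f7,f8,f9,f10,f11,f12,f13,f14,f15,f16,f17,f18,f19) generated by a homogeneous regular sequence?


codim=19, depth=dim(R/I)=22-19=3
Product=19*3=57


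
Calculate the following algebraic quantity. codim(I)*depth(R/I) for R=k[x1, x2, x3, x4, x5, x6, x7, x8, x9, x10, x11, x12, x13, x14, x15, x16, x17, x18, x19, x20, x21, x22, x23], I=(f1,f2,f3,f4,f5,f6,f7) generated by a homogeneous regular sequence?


codim=7, depth=dim(R/I)=23-7=16
Product=7*16=112


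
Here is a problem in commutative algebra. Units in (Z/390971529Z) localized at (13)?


Local ring = Z/4826809Z.
phi(4826809) = 13^5*(13-1) = 4455516


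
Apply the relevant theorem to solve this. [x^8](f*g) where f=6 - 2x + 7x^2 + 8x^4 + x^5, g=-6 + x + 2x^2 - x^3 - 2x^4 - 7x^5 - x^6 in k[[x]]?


[x^8] = sum a_i*b_j, i+j=8
  7*-1=-7
  8*-2=-16
  1*-1=-1
Sum=-24


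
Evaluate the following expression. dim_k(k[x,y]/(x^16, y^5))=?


Basis: x^i*y^j, i<16, j<5
16*5=80


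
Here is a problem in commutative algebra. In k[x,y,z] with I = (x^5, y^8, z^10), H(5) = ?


Need i<5, j<8, k<10 with i+j+k=5.
For each i, j ranges over max(0,5-i-9)..min(7,5-i):
  i=0: j in [0,5] -> 6
  i=1: j in [0,4] -> 5
  i=2: j in [0,3] -> 4
  i=3: j in [0,2] -> 3
  i=4: j in [0,1] -> 2
H(5) = 6+5+4+3+2 = 20


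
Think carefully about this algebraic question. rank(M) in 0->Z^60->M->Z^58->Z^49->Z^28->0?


Alt sum=0:
(-1)^0*60 + (-1)^1*? + (-1)^2*58 + (-1)^3*49 + (-1)^4*28=0
rank(M)=97


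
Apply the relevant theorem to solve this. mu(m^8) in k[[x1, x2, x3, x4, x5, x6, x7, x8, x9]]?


C(n+d-1,d)=C(16,8)=12870


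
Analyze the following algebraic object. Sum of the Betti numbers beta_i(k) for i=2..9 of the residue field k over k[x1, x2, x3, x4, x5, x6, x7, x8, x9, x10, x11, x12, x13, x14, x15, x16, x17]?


Koszul resolution: beta_i(k)=C(n,i), n=17
C(17,2)=136, C(17,3)=680, C(17,4)=2380, C(17,5)=6188, C(17,6)=12376, C(17,7)=19448, C(17,8)=24310, C(17,9)=24310
Sum=89828


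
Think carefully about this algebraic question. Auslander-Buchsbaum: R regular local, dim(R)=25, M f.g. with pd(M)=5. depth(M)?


pd+depth=depth(R)=25
depth=25-5=20


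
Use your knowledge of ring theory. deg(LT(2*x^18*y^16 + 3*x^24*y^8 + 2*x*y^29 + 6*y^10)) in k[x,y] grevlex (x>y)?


LT: 2*x^18*y^16
deg_x=18, deg_y=16
Total=18+16=34


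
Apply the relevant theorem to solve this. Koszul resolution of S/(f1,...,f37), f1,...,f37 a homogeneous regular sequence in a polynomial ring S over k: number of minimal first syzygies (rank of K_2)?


Regular sequence => Koszul complex is the minimal free resolution.
Syz_1 minimally generated by Koszul relations f_i*e_j - f_j*e_i (i<j): mu(Syz_1) = beta_2 = C(m,2) = m(m-1)/2
m=37
37*36/2 = 666


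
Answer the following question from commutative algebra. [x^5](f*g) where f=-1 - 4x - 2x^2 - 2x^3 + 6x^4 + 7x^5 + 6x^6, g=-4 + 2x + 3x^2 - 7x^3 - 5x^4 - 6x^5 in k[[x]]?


[x^5] = sum a_i*b_j, i+j=5
  -1*-6=6
  -4*-5=20
  -2*-7=14
  -2*3=-6
  6*2=12
  7*-4=-28
Sum=18


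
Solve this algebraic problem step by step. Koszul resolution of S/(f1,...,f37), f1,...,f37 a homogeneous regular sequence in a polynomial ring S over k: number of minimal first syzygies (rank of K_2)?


Regular sequence => Koszul complex is the minimal free resolution.
Syz_1 minimally generated by Koszul relations f_i*e_j - f_j*e_i (i<j): mu(Syz_1) = beta_2 = C(m,2) = m(m-1)/2
m=37
37*36/2 = 666


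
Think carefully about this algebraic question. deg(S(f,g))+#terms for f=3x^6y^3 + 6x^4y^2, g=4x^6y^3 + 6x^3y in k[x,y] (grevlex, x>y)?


LT(f)=3x^6y^3, LT(g)=4x^6y^3
lcm(LM)=x^6y^3
S(f,g) (scaled by 12 to clear denominators) = 4*f - 3*g = 24x^4y^2 - 18x^3y
2 terms, deg 6.
6+2=8


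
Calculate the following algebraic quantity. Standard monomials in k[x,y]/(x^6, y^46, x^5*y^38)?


k[x,y]/I, I = (x^6, y^46, x^5*y^38)
Rect: 6x46=276. Corner: (6-5)x(46-38)=8.
dim = 276-8 = 268


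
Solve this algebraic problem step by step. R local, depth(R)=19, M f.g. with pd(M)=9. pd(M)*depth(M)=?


pd+depth=19
depth=19-9=10
pd*depth=9*10=90


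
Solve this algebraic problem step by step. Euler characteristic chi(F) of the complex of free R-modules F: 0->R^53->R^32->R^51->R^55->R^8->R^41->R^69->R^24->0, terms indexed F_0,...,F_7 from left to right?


chi = sum (-1)^i * rank:
(-1)^0*53=53
(-1)^1*32=-32
(-1)^2*51=51
(-1)^3*55=-55
(-1)^4*8=8
(-1)^5*41=-41
(-1)^6*69=69
(-1)^7*24=-24
chi=29


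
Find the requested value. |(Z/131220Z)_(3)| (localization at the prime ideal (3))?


3-primary part: 131220=3^8*20
Size=3^8=6561


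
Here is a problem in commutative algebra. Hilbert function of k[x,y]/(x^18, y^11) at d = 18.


k[x,y], I = (x^18, y^11), d = 18
Need i < 18 and d-i < 11.
Range: 8 <= i <= 17.
H(18) = 10


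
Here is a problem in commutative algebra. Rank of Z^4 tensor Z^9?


rank(M(x)N) = rank(M)*rank(N)
4*9 = 36


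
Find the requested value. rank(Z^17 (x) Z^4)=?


rank(M(x)N) = rank(M)*rank(N)
17*4 = 68


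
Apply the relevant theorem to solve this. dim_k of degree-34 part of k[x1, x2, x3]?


C(d+n-1,n-1)=C(36,2)=630


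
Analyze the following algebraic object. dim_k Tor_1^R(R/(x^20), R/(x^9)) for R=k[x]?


Tor_1(R/I,R/J)=(I cap J)/IJ=(x^20)/(x^29)
dim=29-20=min(20,9)=9


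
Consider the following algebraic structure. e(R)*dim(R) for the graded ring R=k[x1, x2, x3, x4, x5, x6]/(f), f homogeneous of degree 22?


e(R)=deg(f)=22, dim(R)=6-1=5
e*dim=22*5=110


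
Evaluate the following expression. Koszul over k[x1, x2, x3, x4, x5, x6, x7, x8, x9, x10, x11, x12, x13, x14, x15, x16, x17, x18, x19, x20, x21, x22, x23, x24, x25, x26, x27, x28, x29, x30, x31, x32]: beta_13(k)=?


C(n,i)=C(32,13)=347373600


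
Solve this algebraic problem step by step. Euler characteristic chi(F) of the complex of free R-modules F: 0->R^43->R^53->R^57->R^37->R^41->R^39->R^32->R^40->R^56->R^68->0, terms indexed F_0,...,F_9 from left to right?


chi = sum (-1)^i * rank:
(-1)^0*43=43
(-1)^1*53=-53
(-1)^2*57=57
(-1)^3*37=-37
(-1)^4*41=41
(-1)^5*39=-39
(-1)^6*32=32
(-1)^7*40=-40
(-1)^8*56=56
(-1)^9*68=-68
chi=-8


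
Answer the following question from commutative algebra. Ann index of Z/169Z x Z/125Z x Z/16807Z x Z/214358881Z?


Exponent = lcm of the cyclic orders; pairwise coprime => product.
13^2*5^3*7^5*11^8=169*125*16807*214358881=76107665186427875


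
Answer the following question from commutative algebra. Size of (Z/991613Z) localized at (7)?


7-primary part: 991613=7^5*59
Size=7^5=16807


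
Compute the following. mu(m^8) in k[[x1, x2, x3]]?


C(n+d-1,d)=C(10,8)=45


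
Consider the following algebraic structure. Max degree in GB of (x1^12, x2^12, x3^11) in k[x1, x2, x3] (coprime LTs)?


Pure powers, coprime LTs => already GB.
Degrees: 12, 12, 11
Max=12


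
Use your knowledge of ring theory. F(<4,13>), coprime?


gcd(4,13)=1 => F=ab-a-b=4*13-4-13=52-17=35


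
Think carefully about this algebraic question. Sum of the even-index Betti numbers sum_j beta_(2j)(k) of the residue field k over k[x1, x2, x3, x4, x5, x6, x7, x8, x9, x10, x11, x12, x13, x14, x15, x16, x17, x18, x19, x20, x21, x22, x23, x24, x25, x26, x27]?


Koszul resolution: beta_i(k)=C(n,i), n=27
sum_even C(27,i) = 2^(n-1) = 2^26 = 67108864


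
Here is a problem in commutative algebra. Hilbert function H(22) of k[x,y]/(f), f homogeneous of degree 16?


H(t)=d for t>=d-1.
d=16, t=22
H(22)=16


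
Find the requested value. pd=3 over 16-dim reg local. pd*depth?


pd+depth=16
depth=16-3=13
pd*depth=3*13=39


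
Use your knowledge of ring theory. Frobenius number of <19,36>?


gcd(19,36)=1 => F=ab-a-b=19*36-19-36=684-55=629


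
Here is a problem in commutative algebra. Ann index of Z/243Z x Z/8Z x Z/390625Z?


Exponent = lcm of the cyclic orders; pairwise coprime => product.
3^5*2^3*5^8=243*8*390625=759375000


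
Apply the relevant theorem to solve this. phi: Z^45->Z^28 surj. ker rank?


rank(ker) = 45-28 = 17


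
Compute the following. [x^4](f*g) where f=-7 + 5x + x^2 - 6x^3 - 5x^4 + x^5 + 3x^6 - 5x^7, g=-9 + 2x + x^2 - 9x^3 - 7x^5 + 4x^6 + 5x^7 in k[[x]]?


[x^4] = sum a_i*b_j, i+j=4
  5*-9=-45
  1*1=1
  -6*2=-12
  -5*-9=45
Sum=-11


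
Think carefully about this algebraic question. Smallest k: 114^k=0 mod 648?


114^k mod 648:
k=1: 114
k=2: 36
k=3: 216
k=4: 0
First zero at k = 4


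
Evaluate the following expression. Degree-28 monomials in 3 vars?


C(d+n-1,n-1)=C(30,2)=435


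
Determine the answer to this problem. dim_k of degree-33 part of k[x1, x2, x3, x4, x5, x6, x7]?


C(d+n-1,n-1)=C(39,6)=3262623


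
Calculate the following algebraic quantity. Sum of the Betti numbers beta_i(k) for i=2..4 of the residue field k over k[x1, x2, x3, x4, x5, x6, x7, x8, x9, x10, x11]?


Koszul resolution: beta_i(k)=C(n,i), n=11
C(11,2)=55, C(11,3)=165, C(11,4)=330
Sum=550


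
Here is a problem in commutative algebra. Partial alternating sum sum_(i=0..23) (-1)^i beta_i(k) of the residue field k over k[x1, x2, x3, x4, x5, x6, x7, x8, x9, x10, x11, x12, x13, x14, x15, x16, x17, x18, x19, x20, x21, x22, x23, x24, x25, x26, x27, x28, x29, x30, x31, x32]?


Koszul resolution: beta_i(k)=C(n,i), n=32
sum_(i=0..p) (-1)^i C(n,i) = (-1)^p C(n-1,p)
(-1)^23*C(31,23) = (-1)^23*7888725 = -7888725


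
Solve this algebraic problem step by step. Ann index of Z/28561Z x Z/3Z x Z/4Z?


Exponent = lcm of the cyclic orders; pairwise coprime => product.
13^4*3^1*2^2=28561*3*4=342732


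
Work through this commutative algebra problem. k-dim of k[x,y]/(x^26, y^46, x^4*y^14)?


k[x,y]/I, I = (x^26, y^46, x^4*y^14)
Rect: 26x46=1196. Corner: (26-4)x(46-14)=704.
dim = 1196-704 = 492


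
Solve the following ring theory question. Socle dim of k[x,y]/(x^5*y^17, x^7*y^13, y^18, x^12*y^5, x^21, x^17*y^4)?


Socle = ann(m) = span of standard monomials u with x*u, y*u in I (staircase corners).
Minimal generators: x^21, x^17*y^4, x^12*y^5, x^7*y^13, x^5*y^17, y^18
Corners: x^4y^17, x^6y^16, x^11y^12, x^16y^4, x^20y^3
Socle dim=5


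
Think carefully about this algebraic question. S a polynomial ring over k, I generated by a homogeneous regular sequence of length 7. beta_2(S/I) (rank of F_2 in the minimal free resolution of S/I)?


Regular sequence => Koszul complex is the minimal free resolution.
Syz_1 minimally generated by Koszul relations f_i*e_j - f_j*e_i (i<j): mu(Syz_1) = beta_2 = C(m,2) = m(m-1)/2
m=7
7*6/2 = 21


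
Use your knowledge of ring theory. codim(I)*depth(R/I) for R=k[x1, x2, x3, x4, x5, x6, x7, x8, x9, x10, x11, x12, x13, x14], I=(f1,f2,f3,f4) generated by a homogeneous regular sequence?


codim=4, depth=dim(R/I)=14-4=10
Product=4*10=40


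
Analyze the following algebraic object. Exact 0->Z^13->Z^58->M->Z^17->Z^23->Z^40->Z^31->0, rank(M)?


Alt sum=0:
(-1)^0*13 + (-1)^1*58 + (-1)^2*? + (-1)^3*17 + (-1)^4*23 + (-1)^5*40 + (-1)^6*31=0
rank(M)=48


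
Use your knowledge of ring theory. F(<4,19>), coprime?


gcd(4,19)=1 => F=ab-a-b=4*19-4-19=76-23=53


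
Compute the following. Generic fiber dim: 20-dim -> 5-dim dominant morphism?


dim(fiber)=dim(X)-dim(Y)=20-5=15
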